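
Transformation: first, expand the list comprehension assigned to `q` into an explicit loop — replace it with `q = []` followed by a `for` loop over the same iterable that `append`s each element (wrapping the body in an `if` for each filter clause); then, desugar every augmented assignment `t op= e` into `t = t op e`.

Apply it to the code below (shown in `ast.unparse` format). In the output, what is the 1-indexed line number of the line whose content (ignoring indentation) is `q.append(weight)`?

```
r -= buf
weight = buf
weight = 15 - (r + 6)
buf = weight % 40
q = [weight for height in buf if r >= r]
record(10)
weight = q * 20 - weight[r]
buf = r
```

8

Transformed code:
r = r - buf
weight = buf
weight = 15 - (r + 6)
buf = weight % 40
q = []
for height in buf:
    if r >= r:
        q.append(weight)
record(10)
weight = q * 20 - weight[r]
buf = r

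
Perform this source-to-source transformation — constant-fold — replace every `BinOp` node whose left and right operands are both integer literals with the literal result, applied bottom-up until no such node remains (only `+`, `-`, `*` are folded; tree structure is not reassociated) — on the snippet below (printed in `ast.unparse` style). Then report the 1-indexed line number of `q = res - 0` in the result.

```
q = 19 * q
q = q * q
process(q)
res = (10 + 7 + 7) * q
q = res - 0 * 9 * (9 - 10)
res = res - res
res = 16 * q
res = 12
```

Transformed code:
q = 19 * q
q = q * q
process(q)
res = 24 * q
q = res - 0
res = res - res
res = 16 * q
res = 12

5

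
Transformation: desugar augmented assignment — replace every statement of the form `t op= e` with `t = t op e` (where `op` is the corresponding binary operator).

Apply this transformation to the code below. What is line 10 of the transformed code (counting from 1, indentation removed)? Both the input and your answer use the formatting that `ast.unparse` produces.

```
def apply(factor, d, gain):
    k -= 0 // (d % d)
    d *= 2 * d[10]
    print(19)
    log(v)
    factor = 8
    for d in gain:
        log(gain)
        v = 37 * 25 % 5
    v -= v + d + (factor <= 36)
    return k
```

Transformed code:
def apply(factor, d, gain):
    k = k - 0 // (d % d)
    d = d * (2 * d[10])
    print(19)
    log(v)
    factor = 8
    for d in gain:
        log(gain)
        v = 37 * 25 % 5
    v = v - (v + d + (factor <= 36))
    return k

v = v - (v + d + (factor <= 36))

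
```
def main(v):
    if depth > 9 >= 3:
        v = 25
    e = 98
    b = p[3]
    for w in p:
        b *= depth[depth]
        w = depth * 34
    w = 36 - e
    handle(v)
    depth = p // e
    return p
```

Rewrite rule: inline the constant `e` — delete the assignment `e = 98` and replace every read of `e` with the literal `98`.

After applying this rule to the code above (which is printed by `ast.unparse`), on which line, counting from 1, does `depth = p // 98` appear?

10

Transformed code:
def main(v):
    if depth > 9 >= 3:
        v = 25
    b = p[3]
    for w in p:
        b *= depth[depth]
        w = depth * 34
    w = 36 - 98
    handle(v)
    depth = p // 98
    return p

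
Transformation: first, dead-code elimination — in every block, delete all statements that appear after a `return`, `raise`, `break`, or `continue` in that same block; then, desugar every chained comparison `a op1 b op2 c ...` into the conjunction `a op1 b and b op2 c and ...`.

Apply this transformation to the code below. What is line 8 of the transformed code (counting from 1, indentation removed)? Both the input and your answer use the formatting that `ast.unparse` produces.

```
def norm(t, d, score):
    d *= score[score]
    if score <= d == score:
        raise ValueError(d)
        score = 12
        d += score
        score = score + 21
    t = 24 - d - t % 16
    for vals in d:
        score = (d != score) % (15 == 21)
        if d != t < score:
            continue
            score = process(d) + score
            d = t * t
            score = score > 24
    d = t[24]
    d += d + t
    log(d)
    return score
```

Transformed code:
def norm(t, d, score):
    d *= score[score]
    if score <= d and d == score:
        raise ValueError(d)
    t = 24 - d - t % 16
    for vals in d:
        score = (d != score) % (15 == 21)
        if d != t and t < score:
            continue
    d = t[24]
    d += d + t
    log(d)
    return score

if d != t and t < score:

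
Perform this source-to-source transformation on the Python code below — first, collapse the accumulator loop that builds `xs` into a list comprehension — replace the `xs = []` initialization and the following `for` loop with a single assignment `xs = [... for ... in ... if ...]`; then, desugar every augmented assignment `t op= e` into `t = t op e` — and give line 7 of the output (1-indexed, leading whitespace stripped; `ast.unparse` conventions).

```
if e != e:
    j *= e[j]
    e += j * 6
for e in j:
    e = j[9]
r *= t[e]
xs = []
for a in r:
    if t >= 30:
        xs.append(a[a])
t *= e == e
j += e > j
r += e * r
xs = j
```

Transformed code:
if e != e:
    j = j * e[j]
    e = e + j * 6
for e in j:
    e = j[9]
r = r * t[e]
xs = [a[a] for a in r if t >= 30]
t = t * (e == e)
j = j + (e > j)
r = r + e * r
xs = j

xs = [a[a] for a in r if t >= 30]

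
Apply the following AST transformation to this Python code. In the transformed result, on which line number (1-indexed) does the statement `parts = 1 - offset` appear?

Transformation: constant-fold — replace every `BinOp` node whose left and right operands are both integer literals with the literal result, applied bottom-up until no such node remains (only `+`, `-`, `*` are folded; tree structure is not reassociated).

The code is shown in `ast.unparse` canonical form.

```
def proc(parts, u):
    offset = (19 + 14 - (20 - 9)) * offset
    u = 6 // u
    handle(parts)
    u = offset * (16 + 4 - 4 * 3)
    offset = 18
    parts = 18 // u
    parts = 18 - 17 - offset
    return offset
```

Transformed code:
def proc(parts, u):
    offset = 22 * offset
    u = 6 // u
    handle(parts)
    u = offset * 8
    offset = 18
    parts = 18 // u
    parts = 1 - offset
    return offset

8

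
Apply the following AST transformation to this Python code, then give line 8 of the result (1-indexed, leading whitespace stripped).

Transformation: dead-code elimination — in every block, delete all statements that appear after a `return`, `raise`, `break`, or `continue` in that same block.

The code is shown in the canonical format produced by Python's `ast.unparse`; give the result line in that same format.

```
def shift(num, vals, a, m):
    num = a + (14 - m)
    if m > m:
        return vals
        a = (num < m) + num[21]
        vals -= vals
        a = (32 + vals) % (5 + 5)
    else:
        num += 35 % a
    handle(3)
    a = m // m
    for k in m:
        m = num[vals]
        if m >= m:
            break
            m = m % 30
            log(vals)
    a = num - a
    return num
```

Transformed code:
def shift(num, vals, a, m):
    num = a + (14 - m)
    if m > m:
        return vals
    else:
        num += 35 % a
    handle(3)
    a = m // m
    for k in m:
        m = num[vals]
        if m >= m:
            break
    a = num - a
    return num

a = m // m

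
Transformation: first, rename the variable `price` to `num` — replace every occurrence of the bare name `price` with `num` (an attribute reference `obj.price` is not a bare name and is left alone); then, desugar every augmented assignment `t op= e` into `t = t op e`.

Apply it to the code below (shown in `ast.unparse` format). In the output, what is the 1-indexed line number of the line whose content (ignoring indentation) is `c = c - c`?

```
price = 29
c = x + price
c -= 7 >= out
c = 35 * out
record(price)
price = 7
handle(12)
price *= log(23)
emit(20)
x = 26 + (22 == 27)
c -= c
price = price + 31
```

11

Transformed code:
num = 29
c = x + num
c = c - (7 >= out)
c = 35 * out
record(num)
num = 7
handle(12)
num = num * log(23)
emit(20)
x = 26 + (22 == 27)
c = c - c
num = num + 31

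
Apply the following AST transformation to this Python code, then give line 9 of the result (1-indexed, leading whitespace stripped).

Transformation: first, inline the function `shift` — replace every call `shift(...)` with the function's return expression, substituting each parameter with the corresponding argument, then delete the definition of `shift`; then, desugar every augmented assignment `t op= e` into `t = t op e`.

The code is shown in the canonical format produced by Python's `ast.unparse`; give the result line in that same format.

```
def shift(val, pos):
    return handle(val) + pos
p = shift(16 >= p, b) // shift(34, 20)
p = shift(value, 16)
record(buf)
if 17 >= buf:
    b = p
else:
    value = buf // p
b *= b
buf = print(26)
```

Transformed code:
p = (handle(16 >= p) + b) // (handle(34) + 20)
p = handle(value) + 16
record(buf)
if 17 >= buf:
    b = p
else:
    value = buf // p
b = b * b
buf = print(26)

buf = print(26)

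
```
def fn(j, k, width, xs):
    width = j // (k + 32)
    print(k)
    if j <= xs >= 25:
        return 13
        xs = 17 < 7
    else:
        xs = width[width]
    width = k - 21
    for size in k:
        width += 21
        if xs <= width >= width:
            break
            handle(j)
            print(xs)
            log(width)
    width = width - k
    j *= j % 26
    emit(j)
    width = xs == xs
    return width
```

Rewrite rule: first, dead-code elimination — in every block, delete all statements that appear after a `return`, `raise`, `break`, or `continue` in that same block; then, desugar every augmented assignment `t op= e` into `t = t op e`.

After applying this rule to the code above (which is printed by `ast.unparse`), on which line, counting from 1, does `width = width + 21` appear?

10

Transformed code:
def fn(j, k, width, xs):
    width = j // (k + 32)
    print(k)
    if j <= xs >= 25:
        return 13
    else:
        xs = width[width]
    width = k - 21
    for size in k:
        width = width + 21
        if xs <= width >= width:
            break
    width = width - k
    j = j * (j % 26)
    emit(j)
    width = xs == xs
    return width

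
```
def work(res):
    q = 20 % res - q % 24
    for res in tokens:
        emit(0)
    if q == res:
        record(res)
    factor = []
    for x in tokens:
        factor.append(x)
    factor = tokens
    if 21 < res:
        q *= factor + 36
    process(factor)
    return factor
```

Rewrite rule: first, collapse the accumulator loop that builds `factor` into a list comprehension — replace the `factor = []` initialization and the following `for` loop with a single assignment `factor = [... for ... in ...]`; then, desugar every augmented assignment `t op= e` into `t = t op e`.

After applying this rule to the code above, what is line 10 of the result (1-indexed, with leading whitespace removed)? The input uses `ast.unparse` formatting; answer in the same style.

q = q * (factor + 36)

Transformed code:
def work(res):
    q = 20 % res - q % 24
    for res in tokens:
        emit(0)
    if q == res:
        record(res)
    factor = [x for x in tokens]
    factor = tokens
    if 21 < res:
        q = q * (factor + 36)
    process(factor)
    return factor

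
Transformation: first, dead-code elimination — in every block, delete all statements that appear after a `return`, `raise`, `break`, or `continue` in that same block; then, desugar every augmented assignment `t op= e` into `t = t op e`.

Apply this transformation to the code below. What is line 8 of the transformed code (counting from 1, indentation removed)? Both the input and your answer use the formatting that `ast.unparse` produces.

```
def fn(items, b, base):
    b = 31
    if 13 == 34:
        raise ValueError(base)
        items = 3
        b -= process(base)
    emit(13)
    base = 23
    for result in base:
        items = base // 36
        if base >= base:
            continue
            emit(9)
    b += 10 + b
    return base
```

items = base // 36

Transformed code:
def fn(items, b, base):
    b = 31
    if 13 == 34:
        raise ValueError(base)
    emit(13)
    base = 23
    for result in base:
        items = base // 36
        if base >= base:
            continue
    b = b + (10 + b)
    return base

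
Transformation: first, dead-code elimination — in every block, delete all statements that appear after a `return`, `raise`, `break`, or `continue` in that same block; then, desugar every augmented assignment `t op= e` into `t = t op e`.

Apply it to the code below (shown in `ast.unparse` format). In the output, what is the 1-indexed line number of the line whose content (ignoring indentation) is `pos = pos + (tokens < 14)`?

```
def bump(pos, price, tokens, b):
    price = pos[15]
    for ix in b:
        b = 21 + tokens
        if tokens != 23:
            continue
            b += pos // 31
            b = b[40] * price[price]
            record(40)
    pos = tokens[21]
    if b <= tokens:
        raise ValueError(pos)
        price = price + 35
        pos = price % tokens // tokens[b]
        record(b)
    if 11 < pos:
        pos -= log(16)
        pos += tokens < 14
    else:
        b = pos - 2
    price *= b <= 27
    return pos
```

12

Transformed code:
def bump(pos, price, tokens, b):
    price = pos[15]
    for ix in b:
        b = 21 + tokens
        if tokens != 23:
            continue
    pos = tokens[21]
    if b <= tokens:
        raise ValueError(pos)
    if 11 < pos:
        pos = pos - log(16)
        pos = pos + (tokens < 14)
    else:
        b = pos - 2
    price = price * (b <= 27)
    return pos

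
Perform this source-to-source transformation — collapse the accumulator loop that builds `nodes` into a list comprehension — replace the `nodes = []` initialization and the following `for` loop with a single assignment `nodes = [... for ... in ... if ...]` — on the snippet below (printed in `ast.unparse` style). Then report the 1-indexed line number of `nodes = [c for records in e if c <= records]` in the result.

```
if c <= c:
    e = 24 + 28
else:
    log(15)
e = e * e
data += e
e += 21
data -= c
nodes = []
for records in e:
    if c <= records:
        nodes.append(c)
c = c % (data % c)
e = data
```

9

Transformed code:
if c <= c:
    e = 24 + 28
else:
    log(15)
e = e * e
data += e
e += 21
data -= c
nodes = [c for records in e if c <= records]
c = c % (data % c)
e = data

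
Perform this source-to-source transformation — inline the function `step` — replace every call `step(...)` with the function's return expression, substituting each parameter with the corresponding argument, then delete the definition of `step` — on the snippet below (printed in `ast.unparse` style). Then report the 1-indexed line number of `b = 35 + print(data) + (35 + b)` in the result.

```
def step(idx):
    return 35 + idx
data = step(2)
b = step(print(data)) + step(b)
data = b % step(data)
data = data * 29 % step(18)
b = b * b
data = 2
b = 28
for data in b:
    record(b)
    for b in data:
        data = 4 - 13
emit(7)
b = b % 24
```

Transformed code:
data = 35 + 2
b = 35 + print(data) + (35 + b)
data = b % (35 + data)
data = data * 29 % (35 + 18)
b = b * b
data = 2
b = 28
for data in b:
    record(b)
    for b in data:
        data = 4 - 13
emit(7)
b = b % 24

2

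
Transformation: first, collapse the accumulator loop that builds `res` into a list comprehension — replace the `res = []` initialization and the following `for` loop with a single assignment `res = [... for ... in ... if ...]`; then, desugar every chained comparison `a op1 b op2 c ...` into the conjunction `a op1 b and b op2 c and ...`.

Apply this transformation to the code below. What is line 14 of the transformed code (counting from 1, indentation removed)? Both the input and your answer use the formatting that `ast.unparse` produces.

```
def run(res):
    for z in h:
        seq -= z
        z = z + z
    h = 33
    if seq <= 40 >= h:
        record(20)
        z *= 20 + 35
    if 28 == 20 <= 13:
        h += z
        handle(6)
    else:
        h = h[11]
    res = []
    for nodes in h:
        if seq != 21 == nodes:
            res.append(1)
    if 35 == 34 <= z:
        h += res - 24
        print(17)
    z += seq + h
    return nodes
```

res = [1 for nodes in h if seq != 21 and 21 == nodes]

Transformed code:
def run(res):
    for z in h:
        seq -= z
        z = z + z
    h = 33
    if seq <= 40 and 40 >= h:
        record(20)
        z *= 20 + 35
    if 28 == 20 and 20 <= 13:
        h += z
        handle(6)
    else:
        h = h[11]
    res = [1 for nodes in h if seq != 21 and 21 == nodes]
    if 35 == 34 and 34 <= z:
        h += res - 24
        print(17)
    z += seq + h
    return nodes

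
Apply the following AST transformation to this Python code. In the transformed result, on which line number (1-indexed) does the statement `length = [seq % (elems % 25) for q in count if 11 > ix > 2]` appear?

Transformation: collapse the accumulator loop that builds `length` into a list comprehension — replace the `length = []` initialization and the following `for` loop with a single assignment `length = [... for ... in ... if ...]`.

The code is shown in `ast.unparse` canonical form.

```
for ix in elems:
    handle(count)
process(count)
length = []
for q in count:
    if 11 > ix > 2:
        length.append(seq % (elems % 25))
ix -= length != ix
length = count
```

Transformed code:
for ix in elems:
    handle(count)
process(count)
length = [seq % (elems % 25) for q in count if 11 > ix > 2]
ix -= length != ix
length = count

4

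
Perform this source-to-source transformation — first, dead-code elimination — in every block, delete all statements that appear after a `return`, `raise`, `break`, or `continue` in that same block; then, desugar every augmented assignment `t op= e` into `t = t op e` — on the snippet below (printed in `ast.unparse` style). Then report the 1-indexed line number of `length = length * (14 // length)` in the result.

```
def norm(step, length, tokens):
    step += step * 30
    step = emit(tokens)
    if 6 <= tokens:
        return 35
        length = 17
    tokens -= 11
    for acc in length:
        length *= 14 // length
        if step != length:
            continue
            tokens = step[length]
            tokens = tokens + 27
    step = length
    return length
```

Transformed code:
def norm(step, length, tokens):
    step = step + step * 30
    step = emit(tokens)
    if 6 <= tokens:
        return 35
    tokens = tokens - 11
    for acc in length:
        length = length * (14 // length)
        if step != length:
            continue
    step = length
    return length

8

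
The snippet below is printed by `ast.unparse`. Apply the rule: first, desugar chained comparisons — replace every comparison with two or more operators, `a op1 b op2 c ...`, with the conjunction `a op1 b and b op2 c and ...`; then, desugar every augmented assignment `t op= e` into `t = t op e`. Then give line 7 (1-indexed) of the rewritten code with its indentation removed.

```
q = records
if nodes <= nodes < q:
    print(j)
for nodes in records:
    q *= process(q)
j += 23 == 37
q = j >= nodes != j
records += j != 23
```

Transformed code:
q = records
if nodes <= nodes and nodes < q:
    print(j)
for nodes in records:
    q = q * process(q)
j = j + (23 == 37)
q = j >= nodes and nodes != j
records = records + (j != 23)

q = j >= nodes and nodes != j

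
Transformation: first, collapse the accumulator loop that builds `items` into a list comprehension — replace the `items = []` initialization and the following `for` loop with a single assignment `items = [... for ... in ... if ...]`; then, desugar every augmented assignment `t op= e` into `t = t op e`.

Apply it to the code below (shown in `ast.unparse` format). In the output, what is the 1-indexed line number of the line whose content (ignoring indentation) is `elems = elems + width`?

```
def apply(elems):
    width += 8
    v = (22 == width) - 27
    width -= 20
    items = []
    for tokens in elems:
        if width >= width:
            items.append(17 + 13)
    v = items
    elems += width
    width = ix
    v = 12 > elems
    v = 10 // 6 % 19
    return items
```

7

Transformed code:
def apply(elems):
    width = width + 8
    v = (22 == width) - 27
    width = width - 20
    items = [17 + 13 for tokens in elems if width >= width]
    v = items
    elems = elems + width
    width = ix
    v = 12 > elems
    v = 10 // 6 % 19
    return items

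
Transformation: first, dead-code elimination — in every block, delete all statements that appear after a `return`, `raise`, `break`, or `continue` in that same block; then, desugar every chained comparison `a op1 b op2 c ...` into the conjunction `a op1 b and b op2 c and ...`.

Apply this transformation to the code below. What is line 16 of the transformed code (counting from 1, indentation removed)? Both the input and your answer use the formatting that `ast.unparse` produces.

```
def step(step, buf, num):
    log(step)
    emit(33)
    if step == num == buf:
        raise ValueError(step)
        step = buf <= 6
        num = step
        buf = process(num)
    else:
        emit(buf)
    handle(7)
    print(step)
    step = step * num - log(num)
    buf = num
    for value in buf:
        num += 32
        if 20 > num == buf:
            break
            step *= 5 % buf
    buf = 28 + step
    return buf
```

Transformed code:
def step(step, buf, num):
    log(step)
    emit(33)
    if step == num and num == buf:
        raise ValueError(step)
    else:
        emit(buf)
    handle(7)
    print(step)
    step = step * num - log(num)
    buf = num
    for value in buf:
        num += 32
        if 20 > num and num == buf:
            break
    buf = 28 + step
    return buf

buf = 28 + step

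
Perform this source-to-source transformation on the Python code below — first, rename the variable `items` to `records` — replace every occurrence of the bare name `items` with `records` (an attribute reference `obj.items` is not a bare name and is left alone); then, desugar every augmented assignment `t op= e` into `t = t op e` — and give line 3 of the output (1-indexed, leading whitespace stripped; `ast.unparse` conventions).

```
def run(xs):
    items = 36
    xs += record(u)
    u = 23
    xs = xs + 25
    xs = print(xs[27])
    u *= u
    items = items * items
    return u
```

Transformed code:
def run(xs):
    records = 36
    xs = xs + record(u)
    u = 23
    xs = xs + 25
    xs = print(xs[27])
    u = u * u
    records = records * records
    return u

xs = xs + record(u)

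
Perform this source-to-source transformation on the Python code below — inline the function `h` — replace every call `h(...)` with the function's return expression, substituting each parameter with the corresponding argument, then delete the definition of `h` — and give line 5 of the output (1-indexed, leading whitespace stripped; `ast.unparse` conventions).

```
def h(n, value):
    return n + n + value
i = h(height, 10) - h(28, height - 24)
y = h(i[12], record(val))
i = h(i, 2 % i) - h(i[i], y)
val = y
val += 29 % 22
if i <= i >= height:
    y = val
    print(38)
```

val += 29 % 22

Transformed code:
i = height + height + 10 - (28 + 28 + (height - 24))
y = i[12] + i[12] + record(val)
i = i + i + 2 % i - (i[i] + i[i] + y)
val = y
val += 29 % 22
if i <= i >= height:
    y = val
    print(38)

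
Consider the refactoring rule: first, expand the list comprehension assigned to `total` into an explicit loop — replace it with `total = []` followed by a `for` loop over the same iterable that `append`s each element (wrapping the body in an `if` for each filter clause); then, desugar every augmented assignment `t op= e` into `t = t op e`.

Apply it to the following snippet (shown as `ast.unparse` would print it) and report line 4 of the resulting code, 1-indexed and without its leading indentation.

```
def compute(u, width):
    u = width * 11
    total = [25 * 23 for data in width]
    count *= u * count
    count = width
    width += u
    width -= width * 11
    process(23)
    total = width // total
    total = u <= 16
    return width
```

Transformed code:
def compute(u, width):
    u = width * 11
    total = []
    for data in width:
        total.append(25 * 23)
    count = count * (u * count)
    count = width
    width = width + u
    width = width - width * 11
    process(23)
    total = width // total
    total = u <= 16
    return width

for data in width:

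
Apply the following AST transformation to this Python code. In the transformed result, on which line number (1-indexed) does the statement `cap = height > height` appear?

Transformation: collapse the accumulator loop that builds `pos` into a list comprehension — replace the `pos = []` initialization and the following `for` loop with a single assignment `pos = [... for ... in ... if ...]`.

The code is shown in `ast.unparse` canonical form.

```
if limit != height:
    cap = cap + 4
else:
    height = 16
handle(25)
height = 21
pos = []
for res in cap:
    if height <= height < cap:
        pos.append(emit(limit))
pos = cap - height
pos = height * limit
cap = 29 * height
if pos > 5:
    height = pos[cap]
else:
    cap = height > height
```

Transformed code:
if limit != height:
    cap = cap + 4
else:
    height = 16
handle(25)
height = 21
pos = [emit(limit) for res in cap if height <= height < cap]
pos = cap - height
pos = height * limit
cap = 29 * height
if pos > 5:
    height = pos[cap]
else:
    cap = height > height

14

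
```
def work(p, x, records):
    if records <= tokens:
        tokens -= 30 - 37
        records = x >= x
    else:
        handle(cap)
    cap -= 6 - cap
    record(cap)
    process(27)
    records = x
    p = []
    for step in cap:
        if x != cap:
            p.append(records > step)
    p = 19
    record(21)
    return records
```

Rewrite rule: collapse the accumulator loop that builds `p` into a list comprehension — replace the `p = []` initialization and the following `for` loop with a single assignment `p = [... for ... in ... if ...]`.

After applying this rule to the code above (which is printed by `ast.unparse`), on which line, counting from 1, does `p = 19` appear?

12

Transformed code:
def work(p, x, records):
    if records <= tokens:
        tokens -= 30 - 37
        records = x >= x
    else:
        handle(cap)
    cap -= 6 - cap
    record(cap)
    process(27)
    records = x
    p = [records > step for step in cap if x != cap]
    p = 19
    record(21)
    return records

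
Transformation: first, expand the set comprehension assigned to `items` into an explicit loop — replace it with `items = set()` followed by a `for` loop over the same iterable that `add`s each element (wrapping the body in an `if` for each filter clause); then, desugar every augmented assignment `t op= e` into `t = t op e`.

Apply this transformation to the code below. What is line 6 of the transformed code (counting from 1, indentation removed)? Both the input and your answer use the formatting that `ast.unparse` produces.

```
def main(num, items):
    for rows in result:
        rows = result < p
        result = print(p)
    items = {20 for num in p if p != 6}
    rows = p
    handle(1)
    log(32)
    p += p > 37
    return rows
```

for num in p:

Transformed code:
def main(num, items):
    for rows in result:
        rows = result < p
        result = print(p)
    items = set()
    for num in p:
        if p != 6:
            items.add(20)
    rows = p
    handle(1)
    log(32)
    p = p + (p > 37)
    return rows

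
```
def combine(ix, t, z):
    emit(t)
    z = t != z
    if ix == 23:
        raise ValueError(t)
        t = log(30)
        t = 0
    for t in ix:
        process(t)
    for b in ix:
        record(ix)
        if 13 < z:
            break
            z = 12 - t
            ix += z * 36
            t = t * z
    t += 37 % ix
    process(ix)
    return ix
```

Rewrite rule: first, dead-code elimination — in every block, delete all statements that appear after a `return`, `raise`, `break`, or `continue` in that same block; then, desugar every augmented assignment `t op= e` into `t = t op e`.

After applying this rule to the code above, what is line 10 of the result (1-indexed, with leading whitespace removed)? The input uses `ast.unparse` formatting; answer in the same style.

Transformed code:
def combine(ix, t, z):
    emit(t)
    z = t != z
    if ix == 23:
        raise ValueError(t)
    for t in ix:
        process(t)
    for b in ix:
        record(ix)
        if 13 < z:
            break
    t = t + 37 % ix
    process(ix)
    return ix

if 13 < z:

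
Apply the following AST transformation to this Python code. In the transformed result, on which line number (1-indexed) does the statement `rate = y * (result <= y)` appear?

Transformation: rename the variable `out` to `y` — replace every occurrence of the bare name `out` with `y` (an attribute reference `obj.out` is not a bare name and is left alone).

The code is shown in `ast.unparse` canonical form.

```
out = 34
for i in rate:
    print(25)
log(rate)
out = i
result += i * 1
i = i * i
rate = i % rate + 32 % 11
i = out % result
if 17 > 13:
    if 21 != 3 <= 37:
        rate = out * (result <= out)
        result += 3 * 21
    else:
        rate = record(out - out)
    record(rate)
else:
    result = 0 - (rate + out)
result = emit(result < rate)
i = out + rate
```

Transformed code:
y = 34
for i in rate:
    print(25)
log(rate)
y = i
result += i * 1
i = i * i
rate = i % rate + 32 % 11
i = y % result
if 17 > 13:
    if 21 != 3 <= 37:
        rate = y * (result <= y)
        result += 3 * 21
    else:
        rate = record(y - y)
    record(rate)
else:
    result = 0 - (rate + y)
result = emit(result < rate)
i = y + rate

12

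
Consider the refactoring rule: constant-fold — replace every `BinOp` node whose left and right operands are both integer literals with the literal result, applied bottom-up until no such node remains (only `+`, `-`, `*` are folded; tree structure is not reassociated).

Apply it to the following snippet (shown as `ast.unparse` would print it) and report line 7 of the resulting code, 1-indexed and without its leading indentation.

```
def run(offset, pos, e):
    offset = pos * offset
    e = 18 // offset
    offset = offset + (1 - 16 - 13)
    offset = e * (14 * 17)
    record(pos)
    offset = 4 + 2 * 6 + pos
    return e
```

Transformed code:
def run(offset, pos, e):
    offset = pos * offset
    e = 18 // offset
    offset = offset + -28
    offset = e * 238
    record(pos)
    offset = 16 + pos
    return e

offset = 16 + pos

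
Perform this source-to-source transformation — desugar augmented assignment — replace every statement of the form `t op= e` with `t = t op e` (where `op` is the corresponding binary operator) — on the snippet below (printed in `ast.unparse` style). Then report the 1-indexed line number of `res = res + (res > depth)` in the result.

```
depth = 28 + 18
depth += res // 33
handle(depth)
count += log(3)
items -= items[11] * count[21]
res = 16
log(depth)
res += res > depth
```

8

Transformed code:
depth = 28 + 18
depth = depth + res // 33
handle(depth)
count = count + log(3)
items = items - items[11] * count[21]
res = 16
log(depth)
res = res + (res > depth)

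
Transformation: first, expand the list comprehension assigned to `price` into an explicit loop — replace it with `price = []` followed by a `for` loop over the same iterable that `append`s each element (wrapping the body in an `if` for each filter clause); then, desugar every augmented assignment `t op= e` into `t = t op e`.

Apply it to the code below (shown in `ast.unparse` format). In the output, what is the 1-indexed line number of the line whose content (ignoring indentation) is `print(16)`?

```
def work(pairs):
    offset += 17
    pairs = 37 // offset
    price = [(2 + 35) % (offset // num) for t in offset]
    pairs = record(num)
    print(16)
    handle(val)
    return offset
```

Transformed code:
def work(pairs):
    offset = offset + 17
    pairs = 37 // offset
    price = []
    for t in offset:
        price.append((2 + 35) % (offset // num))
    pairs = record(num)
    print(16)
    handle(val)
    return offset

8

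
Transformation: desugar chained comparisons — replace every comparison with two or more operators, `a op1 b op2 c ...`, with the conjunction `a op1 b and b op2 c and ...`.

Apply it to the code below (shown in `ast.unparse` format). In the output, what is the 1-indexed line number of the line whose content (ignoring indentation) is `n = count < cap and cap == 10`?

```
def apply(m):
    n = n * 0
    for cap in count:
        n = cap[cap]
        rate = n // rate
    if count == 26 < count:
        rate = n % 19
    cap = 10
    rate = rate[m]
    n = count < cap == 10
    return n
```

10

Transformed code:
def apply(m):
    n = n * 0
    for cap in count:
        n = cap[cap]
        rate = n // rate
    if count == 26 and 26 < count:
        rate = n % 19
    cap = 10
    rate = rate[m]
    n = count < cap and cap == 10
    return n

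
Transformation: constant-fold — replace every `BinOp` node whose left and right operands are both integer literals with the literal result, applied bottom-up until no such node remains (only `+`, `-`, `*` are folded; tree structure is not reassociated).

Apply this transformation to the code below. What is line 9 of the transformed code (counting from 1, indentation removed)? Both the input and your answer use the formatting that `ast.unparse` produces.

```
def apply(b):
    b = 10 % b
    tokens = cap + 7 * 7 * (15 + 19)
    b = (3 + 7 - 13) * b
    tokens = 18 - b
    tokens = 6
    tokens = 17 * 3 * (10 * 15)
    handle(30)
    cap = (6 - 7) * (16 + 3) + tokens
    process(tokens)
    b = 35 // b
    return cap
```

Transformed code:
def apply(b):
    b = 10 % b
    tokens = cap + 1666
    b = -3 * b
    tokens = 18 - b
    tokens = 6
    tokens = 7650
    handle(30)
    cap = -19 + tokens
    process(tokens)
    b = 35 // b
    return cap

cap = -19 + tokens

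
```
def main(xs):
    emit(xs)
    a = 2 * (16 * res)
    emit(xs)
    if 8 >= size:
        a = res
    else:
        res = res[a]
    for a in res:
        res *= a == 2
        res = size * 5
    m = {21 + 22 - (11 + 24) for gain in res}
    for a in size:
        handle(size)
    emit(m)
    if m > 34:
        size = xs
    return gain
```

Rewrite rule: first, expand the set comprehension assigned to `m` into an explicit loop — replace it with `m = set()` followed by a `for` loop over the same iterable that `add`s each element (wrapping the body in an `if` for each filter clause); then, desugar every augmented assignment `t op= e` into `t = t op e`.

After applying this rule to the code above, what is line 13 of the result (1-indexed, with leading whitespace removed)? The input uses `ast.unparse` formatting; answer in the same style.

for gain in res:

Transformed code:
def main(xs):
    emit(xs)
    a = 2 * (16 * res)
    emit(xs)
    if 8 >= size:
        a = res
    else:
        res = res[a]
    for a in res:
        res = res * (a == 2)
        res = size * 5
    m = set()
    for gain in res:
        m.add(21 + 22 - (11 + 24))
    for a in size:
        handle(size)
    emit(m)
    if m > 34:
        size = xs
    return gain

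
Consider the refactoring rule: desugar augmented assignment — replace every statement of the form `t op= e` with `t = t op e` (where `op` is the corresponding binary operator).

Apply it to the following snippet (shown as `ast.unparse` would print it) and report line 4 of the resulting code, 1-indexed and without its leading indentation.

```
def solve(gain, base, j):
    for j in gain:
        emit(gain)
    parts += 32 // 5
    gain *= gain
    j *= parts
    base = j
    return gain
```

Transformed code:
def solve(gain, base, j):
    for j in gain:
        emit(gain)
    parts = parts + 32 // 5
    gain = gain * gain
    j = j * parts
    base = j
    return gain

parts = parts + 32 // 5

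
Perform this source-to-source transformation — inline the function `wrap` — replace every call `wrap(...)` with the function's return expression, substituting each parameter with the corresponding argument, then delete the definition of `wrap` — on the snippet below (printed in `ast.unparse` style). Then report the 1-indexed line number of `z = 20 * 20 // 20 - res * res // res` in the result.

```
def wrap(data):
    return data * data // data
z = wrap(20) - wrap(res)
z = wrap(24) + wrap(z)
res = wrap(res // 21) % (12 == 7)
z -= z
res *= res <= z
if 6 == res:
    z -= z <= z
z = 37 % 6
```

1

Transformed code:
z = 20 * 20 // 20 - res * res // res
z = 24 * 24 // 24 + z * z // z
res = res // 21 * (res // 21) // (res // 21) % (12 == 7)
z -= z
res *= res <= z
if 6 == res:
    z -= z <= z
z = 37 % 6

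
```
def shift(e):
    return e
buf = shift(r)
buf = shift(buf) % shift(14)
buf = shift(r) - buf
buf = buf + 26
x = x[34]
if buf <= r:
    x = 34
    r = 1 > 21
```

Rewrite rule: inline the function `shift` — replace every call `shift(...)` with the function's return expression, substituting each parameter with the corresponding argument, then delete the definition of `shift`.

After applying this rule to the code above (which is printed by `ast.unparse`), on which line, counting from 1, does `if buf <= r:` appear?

6

Transformed code:
buf = r
buf = buf % 14
buf = r - buf
buf = buf + 26
x = x[34]
if buf <= r:
    x = 34
    r = 1 > 21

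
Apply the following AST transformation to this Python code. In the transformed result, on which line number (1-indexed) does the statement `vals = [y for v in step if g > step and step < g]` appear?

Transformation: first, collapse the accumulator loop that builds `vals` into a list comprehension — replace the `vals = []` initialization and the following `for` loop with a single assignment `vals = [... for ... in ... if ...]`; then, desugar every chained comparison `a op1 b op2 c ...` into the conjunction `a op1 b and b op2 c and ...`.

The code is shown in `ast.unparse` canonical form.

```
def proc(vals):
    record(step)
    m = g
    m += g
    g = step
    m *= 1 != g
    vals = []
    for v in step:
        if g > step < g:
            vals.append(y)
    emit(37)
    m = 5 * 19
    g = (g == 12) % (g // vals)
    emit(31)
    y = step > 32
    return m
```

Transformed code:
def proc(vals):
    record(step)
    m = g
    m += g
    g = step
    m *= 1 != g
    vals = [y for v in step if g > step and step < g]
    emit(37)
    m = 5 * 19
    g = (g == 12) % (g // vals)
    emit(31)
    y = step > 32
    return m

7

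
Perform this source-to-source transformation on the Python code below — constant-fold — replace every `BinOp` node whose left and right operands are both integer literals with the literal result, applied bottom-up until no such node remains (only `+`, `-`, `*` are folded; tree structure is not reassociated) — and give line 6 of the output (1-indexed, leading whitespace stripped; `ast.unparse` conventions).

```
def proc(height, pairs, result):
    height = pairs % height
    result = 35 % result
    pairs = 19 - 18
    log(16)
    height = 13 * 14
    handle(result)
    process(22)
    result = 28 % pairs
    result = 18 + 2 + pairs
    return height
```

height = 182

Transformed code:
def proc(height, pairs, result):
    height = pairs % height
    result = 35 % result
    pairs = 1
    log(16)
    height = 182
    handle(result)
    process(22)
    result = 28 % pairs
    result = 20 + pairs
    return height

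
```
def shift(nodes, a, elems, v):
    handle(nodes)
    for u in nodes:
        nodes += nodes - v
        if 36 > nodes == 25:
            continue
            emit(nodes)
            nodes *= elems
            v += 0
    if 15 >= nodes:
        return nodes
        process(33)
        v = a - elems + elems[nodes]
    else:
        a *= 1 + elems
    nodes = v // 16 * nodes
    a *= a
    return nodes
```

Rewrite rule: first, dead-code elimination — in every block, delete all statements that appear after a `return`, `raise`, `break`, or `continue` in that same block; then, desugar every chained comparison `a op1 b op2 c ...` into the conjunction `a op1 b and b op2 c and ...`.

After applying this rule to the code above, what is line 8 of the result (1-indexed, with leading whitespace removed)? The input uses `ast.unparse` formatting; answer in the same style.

Transformed code:
def shift(nodes, a, elems, v):
    handle(nodes)
    for u in nodes:
        nodes += nodes - v
        if 36 > nodes and nodes == 25:
            continue
    if 15 >= nodes:
        return nodes
    else:
        a *= 1 + elems
    nodes = v // 16 * nodes
    a *= a
    return nodes

return nodes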